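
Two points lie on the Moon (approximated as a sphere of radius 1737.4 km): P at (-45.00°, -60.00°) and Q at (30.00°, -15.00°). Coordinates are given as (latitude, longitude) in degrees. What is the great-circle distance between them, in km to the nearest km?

In radians: φ₁ = -0.7854, φ₂ = 0.5236, Δλ = 45.000° = 0.7854 rad.
Haversine: a = sin²(Δφ/2) + cos φ₁ cos φ₂ sin²(Δλ/2) = 0.3706 + (0.7071)(0.8660)(0.1464) = 0.46027.
Central angle c = 2·arcsin(√a) = 1.49125 rad.
Distance = R·c = 1737.4 × 1.4913 ≈ 2591 km.

2591 km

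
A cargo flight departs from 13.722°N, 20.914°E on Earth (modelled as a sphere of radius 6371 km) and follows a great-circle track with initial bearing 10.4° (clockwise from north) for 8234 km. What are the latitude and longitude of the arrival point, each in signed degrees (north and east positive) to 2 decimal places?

Angular distance δ = d/R = 8234/6371 = 1.29242 rad; initial bearing θ = 0.1815 rad.
sin φ₂ = sin φ₁ cos δ + cos φ₁ sin δ cos θ = (0.2372)(0.2748) + (0.9715)(0.9615)(0.9836) = 0.9839, so φ₂ = 79.70°.
Δλ = atan2(sin θ sin δ cos φ₁, cos δ − sin φ₁ sin φ₂) = atan2(0.1686, 0.0414) = 76.204°.
λ₂ = 20.914° + 76.204° = 97.12°.

79.70°, 97.12°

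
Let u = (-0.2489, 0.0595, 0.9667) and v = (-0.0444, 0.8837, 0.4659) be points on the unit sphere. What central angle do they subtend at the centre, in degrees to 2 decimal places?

59.07°

u·v = 0.5140; |u| = 1.0000, |v| = 1.0000.
cos θ = (u·v)/(|u||v|) = 0.5140, so θ = 59.07°.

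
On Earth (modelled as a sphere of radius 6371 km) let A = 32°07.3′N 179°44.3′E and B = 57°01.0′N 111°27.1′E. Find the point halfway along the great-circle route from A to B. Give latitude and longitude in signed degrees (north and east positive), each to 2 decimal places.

The central angle between A and B is δ = 0.9064 rad.
With f = 0.5, the slerp weights are sin((1−f)δ)/sin δ = 0.5561 and sin(fδ)/sin δ = 0.5561.
Weighted sum of the unit vectors: (0.5561)·(-0.8469,0.0039,0.5317) + (0.5561)·(-0.1991,0.5067,0.8388) = (-0.5817, 0.2839, 0.7622).
Converting back: φ = atan2(z, √(x²+y²)) = 49.66°, λ = atan2(y, x) = 153.98°.

49.66°, 153.98°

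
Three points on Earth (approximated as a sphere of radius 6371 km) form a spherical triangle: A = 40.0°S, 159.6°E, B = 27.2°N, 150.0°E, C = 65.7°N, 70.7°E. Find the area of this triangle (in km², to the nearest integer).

16943353 km²

Side lengths (central angles): a = 1.0649, b = 2.1893, c = 1.1832 rad; semiperimeter s = 2.2187.
By l'Huilier's theorem, tan(E/4) = √[tan(s/2) tan((s−a)/2) tan((s−b)/2) tan((s−c)/2)], giving spherical excess E = 0.4174 rad.
Area = E·R² = 0.4174 × (6371)² ≈ 16943353 km².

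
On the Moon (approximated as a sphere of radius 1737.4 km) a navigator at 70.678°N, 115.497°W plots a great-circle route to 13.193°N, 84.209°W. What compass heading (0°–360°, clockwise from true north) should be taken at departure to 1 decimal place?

144.5°

With φ₁ = 1.2336, φ₂ = 0.2303, Δλ = 0.5461 rad, the forward-azimuth formula gives
θ = atan2( sin Δλ cos φ₂ , cos φ₁ sin φ₂ − sin φ₁ cos φ₂ cos Δλ ) = atan2(0.5056, -0.7096) = 144.53°.
So the initial bearing is 144.5°.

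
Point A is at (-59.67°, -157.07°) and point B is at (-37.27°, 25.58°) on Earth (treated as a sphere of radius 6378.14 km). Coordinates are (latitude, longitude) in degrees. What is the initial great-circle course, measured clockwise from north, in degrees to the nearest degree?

182°

With φ₁ = -1.0414, φ₂ = -0.6505, Δλ = -3.0953 rad, the forward-azimuth formula gives
θ = atan2( sin Δλ cos φ₂ , cos φ₁ sin φ₂ − sin φ₁ cos φ₂ cos Δλ ) = atan2(-0.0368, -0.9919) = -177.88°.
Adding 360° brings this into [0°, 360°): 182°.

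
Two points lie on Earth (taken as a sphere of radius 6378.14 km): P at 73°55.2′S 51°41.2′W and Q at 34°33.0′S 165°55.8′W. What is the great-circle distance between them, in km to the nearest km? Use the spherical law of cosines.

7033 km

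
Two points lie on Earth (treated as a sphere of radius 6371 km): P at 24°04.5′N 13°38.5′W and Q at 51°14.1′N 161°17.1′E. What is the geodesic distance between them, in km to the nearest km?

11626 km

Let φ₁ = 0.4202 rad, φ₂ = 0.8942 rad, and Δλ = 3.0530 rad.
cos c = sin φ₁ sin φ₂ + cos φ₁ cos φ₂ cos Δλ = (0.4079)(0.7797) + (0.9130)(0.6261)(-0.9961) = -0.25135,
so c = arccos(-0.25135) = 1.82487 rad.
Distance = R·c = 6371 × 1.8249 ≈ 11626 km.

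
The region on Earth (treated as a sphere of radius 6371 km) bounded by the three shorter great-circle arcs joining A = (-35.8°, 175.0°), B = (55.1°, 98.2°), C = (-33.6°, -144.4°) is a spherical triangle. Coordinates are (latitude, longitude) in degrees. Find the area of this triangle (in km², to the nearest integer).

34556369 km²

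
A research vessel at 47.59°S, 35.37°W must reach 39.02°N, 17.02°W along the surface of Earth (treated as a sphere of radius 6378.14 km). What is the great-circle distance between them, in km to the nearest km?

With latitudes φ₁ = -47.590°, φ₂ = 39.020° and longitude difference Δλ = 18.350°:
Haversine: a = sin²(Δφ/2) + cos φ₁ cos φ₂ sin²(Δλ/2) = 0.4704 + (0.6744)(0.7769)(0.0254) = 0.48376.
Central angle c = 2·arcsin(√a) = 1.53830 rad.
Distance = R·c = 6378.14 × 1.5383 ≈ 9812 km.

9812 km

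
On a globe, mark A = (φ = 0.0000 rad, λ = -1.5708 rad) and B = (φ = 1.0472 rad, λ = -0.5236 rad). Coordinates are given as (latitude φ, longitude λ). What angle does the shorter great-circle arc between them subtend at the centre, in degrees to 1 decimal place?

75.5°

With latitudes φ₁ = 0.000°, φ₂ = 60.000° and longitude difference Δλ = 60.000°:
Haversine: a = sin²(Δφ/2) + cos φ₁ cos φ₂ sin²(Δλ/2) = 0.2500 + (1.0000)(0.5000)(0.2500) = 0.37500.
Central angle c = 2·arcsin(√a) = 1.31812 rad.
So the angular separation is 75.5°.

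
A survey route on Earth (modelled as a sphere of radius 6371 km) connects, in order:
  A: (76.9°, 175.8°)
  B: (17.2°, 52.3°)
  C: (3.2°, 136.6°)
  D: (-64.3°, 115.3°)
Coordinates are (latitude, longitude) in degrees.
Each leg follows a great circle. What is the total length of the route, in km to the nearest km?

Leg A→B: central angle 1.4015 rad, distance 8928.8 km.
Leg B→C: central angle 1.4593 rad, distance 9297.4 km.
Leg C→D: central angle 1.2099 rad, distance 7708.3 km.
Total: 8928.8 + 9297.4 + 7708.3 ≈ 25935 km.

25935 km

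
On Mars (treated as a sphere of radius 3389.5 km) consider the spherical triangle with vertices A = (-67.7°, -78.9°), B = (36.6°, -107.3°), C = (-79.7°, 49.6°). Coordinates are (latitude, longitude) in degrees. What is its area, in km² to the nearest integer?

Side lengths (central angles): a = 2.3727, b = 0.5195, c = 1.8584 rad; semiperimeter s = 2.3753.
By l'Huilier's theorem, tan(E/4) = √[tan(s/2) tan((s−a)/2) tan((s−b)/2) tan((s−c)/2)], giving spherical excess E = 0.1356 rad.
Area = E·R² = 0.1356 × (3389.5)² ≈ 1557973 km².

1557973 km²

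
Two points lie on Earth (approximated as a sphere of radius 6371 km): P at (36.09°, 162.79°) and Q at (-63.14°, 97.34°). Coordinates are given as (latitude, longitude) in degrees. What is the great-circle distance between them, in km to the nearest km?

Let φ₁ = 0.6299 rad, φ₂ = -1.1020 rad, and Δλ = -1.1423 rad.
cos c = sin φ₁ sin φ₂ + cos φ₁ cos φ₂ cos Δλ = (0.5891)(-0.8921) + (0.8081)(0.4518)(0.4155) = -0.37381,
so c = arccos(-0.37381) = 1.95391 rad.
Distance = R·c = 6371 × 1.9539 ≈ 12448 km.

12448 km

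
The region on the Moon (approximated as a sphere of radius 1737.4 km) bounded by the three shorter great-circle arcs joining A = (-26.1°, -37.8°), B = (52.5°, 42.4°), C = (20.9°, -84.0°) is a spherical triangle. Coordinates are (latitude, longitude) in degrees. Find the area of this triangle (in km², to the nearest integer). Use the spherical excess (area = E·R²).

Side lengths (central angles): a = 1.6253, b = 1.1332, c = 1.8297 rad; semiperimeter s = 2.2941.
By l'Huilier's theorem, tan(E/4) = √[tan(s/2) tan((s−a)/2) tan((s−b)/2) tan((s−c)/2)], giving spherical excess E = 1.3311 rad.
Area = E·R² = 1.3311 × (1737.4)² ≈ 4017924 km².

4017924 km²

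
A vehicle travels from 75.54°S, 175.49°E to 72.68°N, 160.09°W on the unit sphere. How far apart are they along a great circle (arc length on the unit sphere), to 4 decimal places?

2.5997

Let φ₁ = -1.3184 rad, φ₂ = 1.2685 rad, and Δλ = 0.4262 rad.
cos c = sin φ₁ sin φ₂ + cos φ₁ cos φ₂ cos Δλ = (-0.9683)(0.9547) + (0.2497)(0.2977)(0.9105) = -0.85673,
so c = arccos(-0.85673) = 2.59969 rad.
On the unit sphere the arc length equals the central angle: 2.5997.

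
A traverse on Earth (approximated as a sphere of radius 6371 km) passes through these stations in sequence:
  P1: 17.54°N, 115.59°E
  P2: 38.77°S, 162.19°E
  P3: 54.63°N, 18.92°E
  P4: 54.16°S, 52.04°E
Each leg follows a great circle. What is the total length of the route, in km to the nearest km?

Leg P1→P2: central angle 1.2429 rad, distance 7918.4 km.
Leg P2→P3: central angle 2.6307 rad, distance 16760.5 km.
Leg P3→P4: central angle 1.9575 rad, distance 12471.4 km.
Total: 7918.4 + 16760.5 + 12471.4 ≈ 37150 km.

37150 km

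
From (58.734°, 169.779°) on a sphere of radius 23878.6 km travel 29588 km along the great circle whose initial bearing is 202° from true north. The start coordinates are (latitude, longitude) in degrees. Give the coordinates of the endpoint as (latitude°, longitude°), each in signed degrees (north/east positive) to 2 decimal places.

Angular distance δ = d/R = 29588/23878.6 = 1.23910 rad; initial bearing θ = 3.5256 rad.
sin φ₂ = sin φ₁ cos δ + cos φ₁ sin δ cos θ = (0.8548)(0.3256) + (0.5190)(0.9455)(-0.9272) = -0.1766, so φ₂ = -10.17°.
Δλ = atan2(sin θ sin δ cos φ₁, cos δ − sin φ₁ sin φ₂) = atan2(-0.1838, 0.4766) = -21.091°.
λ₂ = 169.779° − 21.091° = 148.69°.

-10.17°, 148.69°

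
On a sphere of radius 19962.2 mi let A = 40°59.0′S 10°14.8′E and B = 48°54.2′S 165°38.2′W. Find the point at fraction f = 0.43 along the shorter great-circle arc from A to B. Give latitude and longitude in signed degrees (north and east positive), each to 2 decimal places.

Central angle δ = 1.5715 rad. Interpolating on the sphere with fraction f = 0.43:
P = [sin((1−f)δ)·A + sin(fδ)·B] / sin δ = 0.7807·A + 0.6255·B in Cartesian coordinates,
giving P = (0.1816, 0.0028, -0.9834), i.e. latitude -79.53°, longitude 0.90°.

-79.53°, 0.90°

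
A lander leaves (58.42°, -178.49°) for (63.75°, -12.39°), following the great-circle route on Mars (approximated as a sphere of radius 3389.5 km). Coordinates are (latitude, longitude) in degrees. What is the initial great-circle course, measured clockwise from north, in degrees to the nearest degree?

7°

Δλ = 166.100° = 2.8990 rad.
y = sin Δλ · cos φ₂ = (0.2402)(0.4423) = 0.1063
x = cos φ₁ sin φ₂ − sin φ₁ cos φ₂ cos Δλ = (0.5237)(0.8969) − (0.8519)(0.4423)(-0.9707) = 0.8354
θ = atan2(y, x) = 7.25°, so the bearing is 7°.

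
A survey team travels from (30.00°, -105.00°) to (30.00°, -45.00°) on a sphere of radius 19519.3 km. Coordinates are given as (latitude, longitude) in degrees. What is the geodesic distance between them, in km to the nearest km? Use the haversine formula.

17483 km

Let φ₁ = 0.5236 rad, φ₂ = 0.5236 rad, and Δλ = 1.0472 rad.
Haversine: a = sin²(Δφ/2) + cos φ₁ cos φ₂ sin²(Δλ/2) = 0.0000 + (0.8660)(0.8660)(0.2500) = 0.18750.
Central angle c = 2·arcsin(√a) = 0.89566 rad.
Distance = R·c = 19519.3 × 0.8957 ≈ 17483 km.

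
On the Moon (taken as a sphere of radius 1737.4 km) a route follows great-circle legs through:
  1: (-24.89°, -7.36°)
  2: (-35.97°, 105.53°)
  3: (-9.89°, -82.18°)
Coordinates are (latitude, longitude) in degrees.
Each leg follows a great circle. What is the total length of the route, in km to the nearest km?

Leg 1→2: central angle 1.6092 rad, distance 2795.7 km.
Leg 2→3: central angle 2.3312 rad, distance 4050.2 km.
Total: 2795.7 + 4050.2 ≈ 6846 km.

6846 km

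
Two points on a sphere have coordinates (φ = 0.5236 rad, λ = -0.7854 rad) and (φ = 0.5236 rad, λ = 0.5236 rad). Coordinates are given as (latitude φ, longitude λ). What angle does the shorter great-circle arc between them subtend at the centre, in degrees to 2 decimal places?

63.63°

Let φ₁ = 0.5236 rad, φ₂ = 0.5236 rad, and Δλ = 1.3090 rad.
cos c = sin φ₁ sin φ₂ + cos φ₁ cos φ₂ cos Δλ = (0.5000)(0.5000) + (0.8660)(0.8660)(0.2588) = 0.44411,
so c = arccos(0.44411) = 1.11061 rad.
So the angular separation is 63.63°.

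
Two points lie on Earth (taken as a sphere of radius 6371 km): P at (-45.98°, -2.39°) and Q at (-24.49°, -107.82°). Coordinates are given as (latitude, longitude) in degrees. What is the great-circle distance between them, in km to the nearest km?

In radians: φ₁ = -0.8025, φ₂ = -0.4274, Δλ = -105.430° = -1.8401 rad.
cos c = sin φ₁ sin φ₂ + cos φ₁ cos φ₂ cos Δλ = (-0.7191)(-0.4145) + (0.6949)(0.9100)(-0.2661) = 0.12984,
so c = arccos(0.12984) = 1.44059 rad.
Distance = R·c = 6371 × 1.4406 ≈ 9178 km.

9178 km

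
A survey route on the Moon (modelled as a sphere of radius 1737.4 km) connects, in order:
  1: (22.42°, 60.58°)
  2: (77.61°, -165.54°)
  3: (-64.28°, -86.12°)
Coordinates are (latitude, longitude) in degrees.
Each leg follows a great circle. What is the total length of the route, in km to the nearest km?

Leg 1→2: central angle 1.3336 rad, distance 2316.9 km.
Leg 2→3: central angle 2.6117 rad, distance 4537.5 km.
Total: 2316.9 + 4537.5 ≈ 6854 km.

6854 km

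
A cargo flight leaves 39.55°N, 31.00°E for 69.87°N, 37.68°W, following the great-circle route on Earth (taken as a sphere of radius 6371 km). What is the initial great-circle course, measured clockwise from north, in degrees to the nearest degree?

334°

With φ₁ = 0.6903, φ₂ = 1.2195, Δλ = -1.1987 rad, the forward-azimuth formula gives
θ = atan2( sin Δλ cos φ₂ , cos φ₁ sin φ₂ − sin φ₁ cos φ₂ cos Δλ ) = atan2(-0.3206, 0.6443) = -26.45°.
Adding 360° brings this into [0°, 360°): 334°.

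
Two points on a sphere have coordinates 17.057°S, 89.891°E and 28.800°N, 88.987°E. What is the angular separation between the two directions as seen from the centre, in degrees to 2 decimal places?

45.87°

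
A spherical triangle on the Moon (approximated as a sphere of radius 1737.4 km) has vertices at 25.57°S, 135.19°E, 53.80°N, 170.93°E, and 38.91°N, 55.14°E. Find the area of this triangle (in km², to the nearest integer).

Side lengths (central angles): a = 1.2589, b = 1.7212, c = 1.4866 rad; semiperimeter s = 2.2333.
By l'Huilier's theorem, tan(E/4) = √[tan(s/2) tan((s−a)/2) tan((s−b)/2) tan((s−c)/2)], giving spherical excess E = 1.2881 rad.
Area = E·R² = 1.2881 × (1737.4)² ≈ 3888131 km².

3888131 km²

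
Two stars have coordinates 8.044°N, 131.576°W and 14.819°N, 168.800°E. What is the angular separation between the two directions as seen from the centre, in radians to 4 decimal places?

1.0241 rad

With latitudes φ₁ = 8.044°, φ₂ = 14.819° and longitude difference Δλ = -59.624°:
cos c = sin φ₁ sin φ₂ + cos φ₁ cos φ₂ cos Δλ = (0.1399)(0.2558) + (0.9902)(0.9667)(0.5057) = 0.51983,
so c = arccos(0.51983) = 1.02414 rad.
So the angular separation is 1.0241 rad.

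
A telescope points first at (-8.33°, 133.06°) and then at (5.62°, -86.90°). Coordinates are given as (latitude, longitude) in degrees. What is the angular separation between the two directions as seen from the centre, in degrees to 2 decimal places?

140.26°

In radians: φ₁ = -0.1454, φ₂ = 0.0981, Δλ = 140.040° = 2.4442 rad.
cos c = sin φ₁ sin φ₂ + cos φ₁ cos φ₂ cos Δλ = (-0.1449)(0.0979) + (0.9895)(0.9952)(-0.7665) = -0.76895,
so c = arccos(-0.76895) = 2.44799 rad.
So the angular separation is 140.26°.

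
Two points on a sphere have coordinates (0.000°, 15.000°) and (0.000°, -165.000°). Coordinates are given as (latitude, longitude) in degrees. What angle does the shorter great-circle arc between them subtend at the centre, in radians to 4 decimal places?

In radians: φ₁ = 0.0000, φ₂ = 0.0000, Δλ = -180.000° = -3.1416 rad.
Haversine: a = sin²(Δφ/2) + cos φ₁ cos φ₂ sin²(Δλ/2) = 0.0000 + (1.0000)(1.0000)(1.0000) = 1.00000.
Central angle c = 2·arcsin(√a) = 3.14159 rad.
So the angular separation is 3.1416 rad.

3.1416 rad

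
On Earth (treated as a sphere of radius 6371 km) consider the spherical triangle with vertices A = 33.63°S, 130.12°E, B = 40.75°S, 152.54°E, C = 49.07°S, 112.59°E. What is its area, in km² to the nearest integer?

Side lengths (central angles): a = 0.5082, b = 0.3523, c = 0.3344 rad; semiperimeter s = 0.5974.
By l'Huilier's theorem, tan(E/4) = √[tan(s/2) tan((s−a)/2) tan((s−b)/2) tan((s−c)/2)], giving spherical excess E = 0.0599 rad.
Area = E·R² = 0.0599 × (6371)² ≈ 2430374 km².

2430374 km²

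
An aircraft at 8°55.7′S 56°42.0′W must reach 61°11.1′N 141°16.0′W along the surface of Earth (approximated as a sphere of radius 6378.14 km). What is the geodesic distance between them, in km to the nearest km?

10599 km

In radians: φ₁ = -0.1558, φ₂ = 1.0679, Δλ = -84.567° = -1.4760 rad.
cos c = sin φ₁ sin φ₂ + cos φ₁ cos φ₂ cos Δλ = (-0.1552)(0.8762) + (0.9879)(0.4820)(0.0947) = -0.09090,
so c = arccos(-0.09090) = 1.66182 rad.
Distance = R·c = 6378.14 × 1.6618 ≈ 10599 km.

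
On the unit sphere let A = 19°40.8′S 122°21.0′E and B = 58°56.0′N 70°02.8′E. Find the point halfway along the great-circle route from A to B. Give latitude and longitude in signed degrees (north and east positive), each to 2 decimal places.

The central angle between A and B is δ = 1.5621 rad.
With f = 0.5, the slerp weights are sin((1−f)δ)/sin δ = 0.7041 and sin(fδ)/sin δ = 0.7041.
Weighted sum of the unit vectors: (0.7041)·(-0.5038,0.7954,-0.3368) + (0.7041)·(0.1761,0.4851,0.8566) = (-0.2307, 0.9016, 0.3660).
Converting back: φ = atan2(z, √(x²+y²)) = 21.47°, λ = atan2(y, x) = 104.36°.

21.47°, 104.36°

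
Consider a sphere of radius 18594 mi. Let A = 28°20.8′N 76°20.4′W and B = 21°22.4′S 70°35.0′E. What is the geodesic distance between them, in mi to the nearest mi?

With latitudes φ₁ = 28.347°, φ₂ = -21.373° and longitude difference Δλ = 146.923°:
Haversine: a = sin²(Δφ/2) + cos φ₁ cos φ₂ sin²(Δλ/2) = 0.1767 + (0.8801)(0.9312)(0.9190) = 0.92989.
Central angle c = 2·arcsin(√a) = 2.60565 rad.
Distance = R·c = 18594 × 2.6056 ≈ 48449 mi.

48449 mi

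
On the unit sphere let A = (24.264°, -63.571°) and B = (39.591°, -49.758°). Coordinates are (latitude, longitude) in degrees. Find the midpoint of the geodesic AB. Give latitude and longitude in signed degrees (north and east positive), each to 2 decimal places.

32.11°, -57.25°

Central angle δ = 0.3359 rad. Interpolating on the sphere with fraction f = 0.5:
P = [sin((1−f)δ)·A + sin(fδ)·B] / sin δ = 0.5071·A + 0.5071·B in Cartesian coordinates,
giving P = (0.4582, -0.7123, 0.5316), i.e. latitude 32.11°, longitude -57.25°.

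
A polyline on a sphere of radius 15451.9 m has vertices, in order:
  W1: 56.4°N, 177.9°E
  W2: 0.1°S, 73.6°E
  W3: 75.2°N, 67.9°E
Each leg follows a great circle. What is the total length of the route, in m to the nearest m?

46741 m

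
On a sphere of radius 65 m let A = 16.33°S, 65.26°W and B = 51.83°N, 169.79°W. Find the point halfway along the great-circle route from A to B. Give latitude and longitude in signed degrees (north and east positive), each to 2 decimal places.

26.73°, -101.89°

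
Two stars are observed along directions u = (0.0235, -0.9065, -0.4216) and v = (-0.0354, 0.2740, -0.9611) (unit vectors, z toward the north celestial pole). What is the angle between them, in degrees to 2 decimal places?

81.03°

u·v = 0.1560; |u| = 1.0000, |v| = 1.0000.
cos θ = (u·v)/(|u||v|) = 0.1560, so θ = 81.03°.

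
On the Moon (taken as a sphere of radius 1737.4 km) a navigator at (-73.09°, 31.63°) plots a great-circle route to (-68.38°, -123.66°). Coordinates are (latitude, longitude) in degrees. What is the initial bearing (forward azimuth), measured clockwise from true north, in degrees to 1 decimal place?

Δλ = -155.290° = -2.7103 rad.
y = sin Δλ · cos φ₂ = (-0.4180)(0.3684) = -0.1540
x = cos φ₁ sin φ₂ − sin φ₁ cos φ₂ cos Δλ = (0.2909)(-0.9296) − (-0.9568)(0.3684)(-0.9084) = -0.5906
θ = atan2(y, x) = -165.38°; adding 360° gives 194.6°.

194.6°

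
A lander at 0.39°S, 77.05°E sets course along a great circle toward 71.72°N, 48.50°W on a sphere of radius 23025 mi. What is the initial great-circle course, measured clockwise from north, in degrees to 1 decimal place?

344.9°

Δλ = -125.550° = -2.1913 rad.
y = sin Δλ · cos φ₂ = (-0.8136)(0.3137) = -0.2552
x = cos φ₁ sin φ₂ − sin φ₁ cos φ₂ cos Δλ = (1.0000)(0.9495) − (-0.0068)(0.3137)(-0.5814) = 0.9483
θ = atan2(y, x) = -15.06°; adding 360° gives 344.9°.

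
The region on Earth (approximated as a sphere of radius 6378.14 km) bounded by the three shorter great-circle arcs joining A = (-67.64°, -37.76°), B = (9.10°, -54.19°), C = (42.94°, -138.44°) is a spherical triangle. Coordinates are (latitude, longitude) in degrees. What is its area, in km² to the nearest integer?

59289176 km²

Side lengths (central angles): a = 1.3896, b = 2.3208, c = 1.3551 rad; semiperimeter s = 2.5328.
By l'Huilier's theorem, tan(E/4) = √[tan(s/2) tan((s−a)/2) tan((s−b)/2) tan((s−c)/2)], giving spherical excess E = 1.4574 rad.
Area = E·R² = 1.4574 × (6378.14)² ≈ 59289176 km².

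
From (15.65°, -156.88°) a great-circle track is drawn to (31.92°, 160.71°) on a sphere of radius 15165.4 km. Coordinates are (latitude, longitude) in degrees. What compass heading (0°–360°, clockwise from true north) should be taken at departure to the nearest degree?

With φ₁ = 0.2731, φ₂ = 0.5571, Δλ = -0.7402 rad, the forward-azimuth formula gives
θ = atan2( sin Δλ cos φ₂ , cos φ₁ sin φ₂ − sin φ₁ cos φ₂ cos Δλ ) = atan2(-0.5724, 0.3401) = -59.29°.
Adding 360° brings this into [0°, 360°): 301°.

301°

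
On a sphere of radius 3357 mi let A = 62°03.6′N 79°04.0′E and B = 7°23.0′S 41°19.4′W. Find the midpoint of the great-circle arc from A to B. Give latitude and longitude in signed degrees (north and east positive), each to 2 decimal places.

Central angle δ = 1.9269 rad. Interpolating on the sphere with fraction f = 0.5:
P = [sin((1−f)δ)·A + sin(fδ)·B] / sin δ = 0.8761·A + 0.8761·B in Cartesian coordinates,
giving P = (0.7304, -0.1707, 0.6614), i.e. latitude 41.41°, longitude -13.15°.

41.41°, -13.15°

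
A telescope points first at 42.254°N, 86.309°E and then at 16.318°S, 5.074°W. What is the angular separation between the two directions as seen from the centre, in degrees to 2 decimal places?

101.89°

Let φ₁ = 0.7375 rad, φ₂ = -0.2848 rad, and Δλ = -1.5949 rad.
Haversine: a = sin²(Δφ/2) + cos φ₁ cos φ₂ sin²(Δλ/2) = 0.2393 + (0.7402)(0.9597)(0.5121) = 0.60304.
Central angle c = 2·arcsin(√a) = 1.77836 rad.
So the angular separation is 101.89°.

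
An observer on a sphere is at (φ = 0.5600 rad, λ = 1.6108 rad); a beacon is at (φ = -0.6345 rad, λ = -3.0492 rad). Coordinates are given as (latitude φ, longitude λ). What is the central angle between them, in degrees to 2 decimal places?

In radians: φ₁ = 0.5600, φ₂ = -0.6345, Δλ = 93.002° = 1.6232 rad.
Haversine: a = sin²(Δφ/2) + cos φ₁ cos φ₂ sin²(Δλ/2) = 0.3163 + (0.8473)(0.8054)(0.5262) = 0.67530.
Central angle c = 2·arcsin(√a) = 1.92901 rad.
So the angular separation is 110.52°.

110.52°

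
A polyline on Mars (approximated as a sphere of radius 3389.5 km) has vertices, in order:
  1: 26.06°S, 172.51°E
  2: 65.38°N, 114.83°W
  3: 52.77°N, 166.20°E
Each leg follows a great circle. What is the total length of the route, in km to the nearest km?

8648 km

Leg 1→2: central angle 1.8628 rad, distance 6313.8 km.
Leg 2→3: central angle 0.6887 rad, distance 2334.5 km.
Total: 6313.8 + 2334.5 ≈ 8648 km.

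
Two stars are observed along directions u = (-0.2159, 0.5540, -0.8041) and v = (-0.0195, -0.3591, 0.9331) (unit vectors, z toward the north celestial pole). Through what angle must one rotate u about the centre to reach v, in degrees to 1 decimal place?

u·v = -0.9450; |u| = 1.0001, |v| = 1.0000.
cos θ = (u·v)/(|u||v|) = -0.9450, so θ = 160.9°.

160.9°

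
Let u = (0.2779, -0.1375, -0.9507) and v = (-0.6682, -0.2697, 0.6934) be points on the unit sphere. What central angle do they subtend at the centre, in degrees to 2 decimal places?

143.88°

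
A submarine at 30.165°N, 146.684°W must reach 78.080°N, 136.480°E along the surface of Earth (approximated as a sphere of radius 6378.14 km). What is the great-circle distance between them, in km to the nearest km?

With latitudes φ₁ = 30.165°, φ₂ = 78.080° and longitude difference Δλ = -76.836°:
Haversine: a = sin²(Δφ/2) + cos φ₁ cos φ₂ sin²(Δλ/2) = 0.1649 + (0.8646)(0.2065)(0.3861) = 0.23384.
Central angle c = 2·arcsin(√a) = 1.00945 rad.
Distance = R·c = 6378.14 × 1.0095 ≈ 6438 km.

6438 km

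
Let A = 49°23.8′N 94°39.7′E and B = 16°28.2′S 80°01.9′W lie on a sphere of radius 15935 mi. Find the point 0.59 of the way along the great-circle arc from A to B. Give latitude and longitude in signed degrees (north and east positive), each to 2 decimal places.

43.32°, -72.50°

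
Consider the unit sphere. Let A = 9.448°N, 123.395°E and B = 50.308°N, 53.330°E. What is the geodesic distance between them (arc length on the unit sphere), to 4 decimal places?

In radians: φ₁ = 0.1649, φ₂ = 0.8780, Δλ = -70.065° = -1.2229 rad.
cos c = sin φ₁ sin φ₂ + cos φ₁ cos φ₂ cos Δλ = (0.1642)(0.7695) + (0.9864)(0.6387)(0.3410) = 0.34111,
so c = arccos(0.34111) = 1.22270 rad.
On the unit sphere the arc length equals the central angle: 1.2227.

1.2227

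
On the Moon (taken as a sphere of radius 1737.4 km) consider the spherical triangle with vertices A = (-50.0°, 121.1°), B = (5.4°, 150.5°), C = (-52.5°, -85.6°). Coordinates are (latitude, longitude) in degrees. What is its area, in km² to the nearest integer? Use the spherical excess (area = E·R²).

2746875 km²

Side lengths (central angles): a = 1.9962, b = 1.3097, c = 1.0639 rad; semiperimeter s = 2.1849.
By l'Huilier's theorem, tan(E/4) = √[tan(s/2) tan((s−a)/2) tan((s−b)/2) tan((s−c)/2)], giving spherical excess E = 0.9100 rad.
Area = E·R² = 0.9100 × (1737.4)² ≈ 2746875 km².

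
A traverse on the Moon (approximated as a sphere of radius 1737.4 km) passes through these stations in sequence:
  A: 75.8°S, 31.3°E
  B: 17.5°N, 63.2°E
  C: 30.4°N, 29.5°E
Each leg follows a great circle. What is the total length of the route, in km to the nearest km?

Leg A→B: central angle 1.6638 rad, distance 2890.7 km.
Leg B→C: central angle 0.5799 rad, distance 1007.5 km.
Total: 2890.7 + 1007.5 ≈ 3898 km.

3898 km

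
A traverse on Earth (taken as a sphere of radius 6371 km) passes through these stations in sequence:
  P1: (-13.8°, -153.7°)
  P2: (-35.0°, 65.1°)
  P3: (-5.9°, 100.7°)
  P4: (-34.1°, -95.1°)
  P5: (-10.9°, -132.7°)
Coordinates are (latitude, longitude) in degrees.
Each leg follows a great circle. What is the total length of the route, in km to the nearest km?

37962 km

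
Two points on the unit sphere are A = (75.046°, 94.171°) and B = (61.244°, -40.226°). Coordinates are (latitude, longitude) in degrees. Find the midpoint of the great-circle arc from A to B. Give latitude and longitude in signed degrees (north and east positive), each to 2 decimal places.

79.17°, -8.70°

The central angle between A and B is δ = 0.7073 rad.
With f = 0.5, the slerp weights are sin((1−f)δ)/sin δ = 0.5330 and sin(fδ)/sin δ = 0.5330.
Weighted sum of the unit vectors: (0.5330)·(-0.0188,0.2574,0.9661) + (0.5330)·(0.3673,-0.3107,0.8767) = (0.1858, -0.0284, 0.9822).
Converting back: φ = atan2(z, √(x²+y²)) = 79.17°, λ = atan2(y, x) = -8.70°.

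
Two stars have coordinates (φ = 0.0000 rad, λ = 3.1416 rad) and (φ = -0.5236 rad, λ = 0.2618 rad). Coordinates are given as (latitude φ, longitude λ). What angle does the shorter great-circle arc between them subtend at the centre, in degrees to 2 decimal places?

With latitudes φ₁ = 0.000°, φ₂ = -30.000° and longitude difference Δλ = -165.000°:
Haversine: a = sin²(Δφ/2) + cos φ₁ cos φ₂ sin²(Δλ/2) = 0.0670 + (1.0000)(0.8660)(0.9830) = 0.91826.
Central angle c = 2·arcsin(√a) = 2.56169 rad.
So the angular separation is 146.77°.

146.77°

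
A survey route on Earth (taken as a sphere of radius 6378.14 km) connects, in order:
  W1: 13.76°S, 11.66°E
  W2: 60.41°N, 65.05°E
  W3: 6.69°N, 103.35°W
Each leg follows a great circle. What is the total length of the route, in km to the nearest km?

22012 km

Leg W1→W2: central angle 1.4915 rad, distance 9513.1 km.
Leg W2→W3: central angle 1.9596 rad, distance 12498.8 km.
Total: 9513.1 + 12498.8 ≈ 22012 km.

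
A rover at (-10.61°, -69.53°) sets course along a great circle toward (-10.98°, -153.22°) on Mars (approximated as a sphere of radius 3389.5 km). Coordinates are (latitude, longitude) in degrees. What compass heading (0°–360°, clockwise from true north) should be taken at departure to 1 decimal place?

Δλ = -83.690° = -1.4607 rad.
y = sin Δλ · cos φ₂ = (-0.9939)(0.9817) = -0.9757
x = cos φ₁ sin φ₂ − sin φ₁ cos φ₂ cos Δλ = (0.9829)(-0.1905) − (-0.1841)(0.9817)(0.1099) = -0.1673
θ = atan2(y, x) = -99.73°; adding 360° gives 260.3°.

260.3°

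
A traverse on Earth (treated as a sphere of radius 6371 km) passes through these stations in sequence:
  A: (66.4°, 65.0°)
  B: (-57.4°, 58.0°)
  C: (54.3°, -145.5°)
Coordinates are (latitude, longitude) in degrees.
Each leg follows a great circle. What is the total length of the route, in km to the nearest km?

Leg A→B: central angle 2.1627 rad, distance 13778.3 km.
Leg B→C: central angle 2.9064 rad, distance 18516.4 km.
Total: 13778.3 + 18516.4 ≈ 32295 km.

32295 km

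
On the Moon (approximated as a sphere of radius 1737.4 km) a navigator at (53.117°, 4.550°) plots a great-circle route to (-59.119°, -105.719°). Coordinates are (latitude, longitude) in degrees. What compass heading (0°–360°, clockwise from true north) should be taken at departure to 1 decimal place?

With φ₁ = 0.9271, φ₂ = -1.0318, Δλ = -1.9246 rad, the forward-azimuth formula gives
θ = atan2( sin Δλ cos φ₂ , cos φ₁ sin φ₂ − sin φ₁ cos φ₂ cos Δλ ) = atan2(-0.4815, -0.3729) = -127.76°.
Adding 360° brings this into [0°, 360°): 232.2°.

232.2°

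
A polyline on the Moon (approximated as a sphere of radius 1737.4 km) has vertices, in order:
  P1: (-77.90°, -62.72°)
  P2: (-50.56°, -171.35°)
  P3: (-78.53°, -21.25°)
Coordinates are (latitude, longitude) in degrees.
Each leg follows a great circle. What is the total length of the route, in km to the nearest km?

2857 km

Leg P1→P2: central angle 0.7776 rad, distance 1351.0 km.
Leg P2→P3: central angle 0.8667 rad, distance 1505.8 km.
Total: 1351.0 + 1505.8 ≈ 2857 km.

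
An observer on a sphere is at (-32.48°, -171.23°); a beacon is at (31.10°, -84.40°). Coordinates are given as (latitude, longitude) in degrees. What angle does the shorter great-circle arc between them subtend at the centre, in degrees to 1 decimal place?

103.7°

Let φ₁ = -0.5669 rad, φ₂ = 0.5428 rad, and Δλ = 1.5155 rad.
cos c = sin φ₁ sin φ₂ + cos φ₁ cos φ₂ cos Δλ = (-0.5370)(0.5165) + (0.8436)(0.8563)(0.0553) = -0.23744,
so c = arccos(-0.23744) = 1.81052 rad.
So the angular separation is 103.7°.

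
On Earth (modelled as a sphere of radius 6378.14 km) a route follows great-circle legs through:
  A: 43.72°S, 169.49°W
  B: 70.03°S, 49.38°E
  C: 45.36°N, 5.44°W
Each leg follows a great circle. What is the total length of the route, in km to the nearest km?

Leg A→B: central angle 1.0957 rad, distance 6988.7 km.
Leg B→C: central angle 2.1300 rad, distance 13585.3 km.
Total: 6988.7 + 13585.3 ≈ 20574 km.

20574 km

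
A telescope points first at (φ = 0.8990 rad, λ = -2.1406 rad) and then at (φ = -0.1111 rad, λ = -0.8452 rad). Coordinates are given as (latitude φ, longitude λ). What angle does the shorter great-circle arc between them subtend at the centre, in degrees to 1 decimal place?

85.3°

With latitudes φ₁ = 51.509°, φ₂ = -6.366° and longitude difference Δλ = 74.221°:
Haversine: a = sin²(Δφ/2) + cos φ₁ cos φ₂ sin²(Δλ/2) = 0.2341 + (0.6224)(0.9938)(0.3640) = 0.45929.
Central angle c = 2·arcsin(√a) = 1.48928 rad.
So the angular separation is 85.3°.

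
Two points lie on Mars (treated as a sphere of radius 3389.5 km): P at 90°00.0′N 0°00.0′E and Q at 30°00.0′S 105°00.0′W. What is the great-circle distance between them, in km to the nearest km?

In radians: φ₁ = 1.5708, φ₂ = -0.5236, Δλ = -105.000° = -1.8326 rad.
Haversine: a = sin²(Δφ/2) + cos φ₁ cos φ₂ sin²(Δλ/2) = 0.7500 + (0.0000)(0.8660)(0.6294) = 0.75000.
Central angle c = 2·arcsin(√a) = 2.09440 rad.
Distance = R·c = 3389.5 × 2.0944 ≈ 7099 km.

7099 km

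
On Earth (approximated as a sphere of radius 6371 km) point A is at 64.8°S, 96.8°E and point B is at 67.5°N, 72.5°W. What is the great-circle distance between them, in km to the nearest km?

19449 km

In radians: φ₁ = -1.1310, φ₂ = 1.1781, Δλ = -169.300° = -2.9548 rad.
Haversine: a = sin²(Δφ/2) + cos φ₁ cos φ₂ sin²(Δλ/2) = 0.8365 + (0.4258)(0.3827)(0.9913) = 0.99803.
Central angle c = 2·arcsin(√a) = 3.05276 rad.
Distance = R·c = 6371 × 3.0528 ≈ 19449 km.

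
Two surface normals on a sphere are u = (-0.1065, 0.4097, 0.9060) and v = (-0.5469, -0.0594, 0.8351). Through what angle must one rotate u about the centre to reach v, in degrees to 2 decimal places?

37.77°

u·v = 0.7905; |u| = 1.0000, |v| = 1.0000.
cos θ = (u·v)/(|u||v|) = 0.7905, so θ = 37.77°.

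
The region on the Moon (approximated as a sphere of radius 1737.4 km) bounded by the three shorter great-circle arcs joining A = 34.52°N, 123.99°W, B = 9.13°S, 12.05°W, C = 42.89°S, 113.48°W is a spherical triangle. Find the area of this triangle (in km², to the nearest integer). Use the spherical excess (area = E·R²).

5170322 km²

Side lengths (central angles): a = 1.6062, b = 1.3614, c = 1.9756 rad; semiperimeter s = 2.4716.
By l'Huilier's theorem, tan(E/4) = √[tan(s/2) tan((s−a)/2) tan((s−b)/2) tan((s−c)/2)], giving spherical excess E = 1.7128 rad.
Area = E·R² = 1.7128 × (1737.4)² ≈ 5170322 km².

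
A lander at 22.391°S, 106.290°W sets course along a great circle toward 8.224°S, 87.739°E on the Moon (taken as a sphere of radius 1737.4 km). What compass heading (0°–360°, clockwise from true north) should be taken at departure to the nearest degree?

206°

Δλ = -165.971° = -2.8967 rad.
y = sin Δλ · cos φ₂ = (-0.2424)(0.9897) = -0.2399
x = cos φ₁ sin φ₂ − sin φ₁ cos φ₂ cos Δλ = (0.9246)(-0.1430) − (-0.3809)(0.9897)(-0.9702) = -0.4980
θ = atan2(y, x) = -154.28°; adding 360° gives 206°.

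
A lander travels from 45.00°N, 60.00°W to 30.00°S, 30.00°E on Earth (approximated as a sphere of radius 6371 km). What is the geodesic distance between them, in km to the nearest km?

12310 km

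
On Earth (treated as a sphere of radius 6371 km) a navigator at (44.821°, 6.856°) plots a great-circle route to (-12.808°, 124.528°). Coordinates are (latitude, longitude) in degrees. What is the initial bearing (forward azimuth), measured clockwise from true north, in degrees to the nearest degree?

79°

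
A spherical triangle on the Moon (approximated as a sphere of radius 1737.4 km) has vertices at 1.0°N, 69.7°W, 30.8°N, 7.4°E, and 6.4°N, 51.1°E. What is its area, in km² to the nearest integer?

1443176 km²

Side lengths (central angles): a = 0.8309, b = 2.1023, c = 1.3688 rad; semiperimeter s = 2.1510.
By l'Huilier's theorem, tan(E/4) = √[tan(s/2) tan((s−a)/2) tan((s−b)/2) tan((s−c)/2)], giving spherical excess E = 0.4781 rad.
Area = E·R² = 0.4781 × (1737.4)² ≈ 1443176 km².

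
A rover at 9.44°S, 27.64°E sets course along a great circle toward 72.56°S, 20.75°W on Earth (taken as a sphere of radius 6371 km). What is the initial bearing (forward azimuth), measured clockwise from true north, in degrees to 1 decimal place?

193.9°

Δλ = -48.390° = -0.8446 rad.
y = sin Δλ · cos φ₂ = (-0.7477)(0.2997) = -0.2241
x = cos φ₁ sin φ₂ − sin φ₁ cos φ₂ cos Δλ = (0.9865)(-0.9540) − (-0.1640)(0.2997)(0.6641) = -0.9085
θ = atan2(y, x) = -166.14°; adding 360° gives 193.9°.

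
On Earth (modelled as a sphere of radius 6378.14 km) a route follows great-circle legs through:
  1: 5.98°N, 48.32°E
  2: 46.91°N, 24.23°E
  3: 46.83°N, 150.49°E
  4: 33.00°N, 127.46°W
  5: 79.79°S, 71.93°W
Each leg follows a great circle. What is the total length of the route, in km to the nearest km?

33332 km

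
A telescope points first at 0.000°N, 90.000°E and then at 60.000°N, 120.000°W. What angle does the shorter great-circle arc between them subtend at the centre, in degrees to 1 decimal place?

115.7°

Let φ₁ = 0.0000 rad, φ₂ = 1.0472 rad, and Δλ = 2.6180 rad.
cos c = sin φ₁ sin φ₂ + cos φ₁ cos φ₂ cos Δλ = (0.0000)(0.8660) + (1.0000)(0.5000)(-0.8660) = -0.43301,
so c = arccos(-0.43301) = 2.01863 rad.
So the angular separation is 115.7°.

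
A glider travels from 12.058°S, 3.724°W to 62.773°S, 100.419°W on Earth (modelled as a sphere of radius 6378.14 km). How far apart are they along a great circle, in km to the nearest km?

9164 km

Let φ₁ = -0.2105 rad, φ₂ = -1.0956 rad, and Δλ = -1.6876 rad.
cos c = sin φ₁ sin φ₂ + cos φ₁ cos φ₂ cos Δλ = (-0.2089)(-0.8892) + (0.9779)(0.4575)(-0.1166) = 0.13359,
so c = arccos(0.13359) = 1.43680 rad.
Distance = R·c = 6378.14 × 1.4368 ≈ 9164 km.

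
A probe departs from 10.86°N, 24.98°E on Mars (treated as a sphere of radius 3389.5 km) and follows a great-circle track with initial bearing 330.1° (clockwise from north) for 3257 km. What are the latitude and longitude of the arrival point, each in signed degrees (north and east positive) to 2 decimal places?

53.69°, -18.65°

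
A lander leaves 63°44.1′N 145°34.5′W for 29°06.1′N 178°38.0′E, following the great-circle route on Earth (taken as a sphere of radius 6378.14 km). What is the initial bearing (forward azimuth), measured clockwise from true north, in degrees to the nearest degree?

With φ₁ = 1.1124, φ₂ = 0.5079, Δλ = -0.6247 rad, the forward-azimuth formula gives
θ = atan2( sin Δλ cos φ₂ , cos φ₁ sin φ₂ − sin φ₁ cos φ₂ cos Δλ ) = atan2(-0.5110, -0.4203) = -129.44°.
Adding 360° brings this into [0°, 360°): 231°.

231°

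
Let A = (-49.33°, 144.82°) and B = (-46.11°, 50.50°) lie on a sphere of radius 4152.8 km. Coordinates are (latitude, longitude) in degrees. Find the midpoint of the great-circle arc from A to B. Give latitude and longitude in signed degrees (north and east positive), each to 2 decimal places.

-58.26°, 95.75°

Central angle δ = 1.0326 rad. Interpolating on the sphere with fraction f = 0.5:
P = [sin((1−f)δ)·A + sin(fδ)·B] / sin δ = 0.5749·A + 0.5749·B in Cartesian coordinates,
giving P = (-0.0527, 0.5234, -0.8504), i.e. latitude -58.26°, longitude 95.75°.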